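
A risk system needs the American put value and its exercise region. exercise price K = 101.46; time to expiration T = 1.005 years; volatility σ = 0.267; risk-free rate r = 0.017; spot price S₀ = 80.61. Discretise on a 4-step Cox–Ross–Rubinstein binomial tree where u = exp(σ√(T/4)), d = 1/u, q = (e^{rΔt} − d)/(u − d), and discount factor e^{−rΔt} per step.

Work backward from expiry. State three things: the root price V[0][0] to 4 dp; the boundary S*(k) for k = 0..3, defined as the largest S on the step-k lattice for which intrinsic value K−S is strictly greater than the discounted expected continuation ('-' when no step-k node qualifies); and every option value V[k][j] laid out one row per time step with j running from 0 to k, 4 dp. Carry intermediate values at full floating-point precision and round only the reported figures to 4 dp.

price = 22.4496
boundary = - 70.5125 61.6798 70.5125
tree:
22.4496
30.9475 13.5357
39.7802 21.1079 5.5355
47.5065 30.9475 10.7432 0.0000
54.2649 39.7802 20.8500 0.0000 0.0000

params: Δt=0.25125 u=1.14320 d=0.87474 q=0.48254 e^(-rΔt)=0.99574
t_4 payoffs: 54.2649 39.7802 20.8500 0.0000 0.0000
t_3: node(3,0) S=53.9535 payoff=47.5065 vs cont=47.0741 → 47.5065 [stop]  node(3,1) S=70.5125 payoff=30.9475 vs cont=30.5151 → 30.9475 [stop]  node(3,2) S=92.1535 payoff=9.3065 vs cont=10.7432 → 10.7432 [wait]  node(3,3) S=120.4365 payoff=0.0000 vs cont=0.0000 → 0.0000 [wait]  ⇒ S*(3)=70.5125
t_2: node(2,0) S=61.6798 payoff=39.7802 vs cont=39.3478 → 39.7802 [stop]  node(2,1) S=80.6100 payoff=20.8500 vs cont=21.1079 → 21.1079 [wait]  node(2,2) S=105.3501 payoff=0.0000 vs cont=5.5355 → 5.5355 [wait]  ⇒ S*(2)=61.6798
t_1: node(1,0) S=70.5125 payoff=30.9475 vs cont=30.6390 → 30.9475 [stop]  node(1,1) S=92.1535 payoff=9.3065 vs cont=13.5357 → 13.5357 [wait]  ⇒ S*(1)=70.5125
t_0: node(0,0) S=80.6100 payoff=20.8500 vs cont=22.4496 → 22.4496 [wait]  ⇒ S*(0)=-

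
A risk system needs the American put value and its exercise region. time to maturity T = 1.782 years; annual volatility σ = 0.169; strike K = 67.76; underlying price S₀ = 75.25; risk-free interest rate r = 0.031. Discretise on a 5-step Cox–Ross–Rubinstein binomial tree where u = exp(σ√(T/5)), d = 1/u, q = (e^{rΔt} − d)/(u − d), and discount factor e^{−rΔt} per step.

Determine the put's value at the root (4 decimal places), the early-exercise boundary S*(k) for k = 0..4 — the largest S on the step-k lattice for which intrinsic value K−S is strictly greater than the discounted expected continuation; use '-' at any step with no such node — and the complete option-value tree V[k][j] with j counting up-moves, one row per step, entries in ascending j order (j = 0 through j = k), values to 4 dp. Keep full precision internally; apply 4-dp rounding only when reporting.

Δt=0.35640, u=1.10616, d=0.90403, q=0.52976, disc=e^(-rΔt)=0.98901
k=5 terminal: V=max(K-S,0) → 22.3216 12.1624 0.0000 0.0000 0.0000 0.0000
k=4: j=0 S=50.2620 intr=17.4980 cont=16.7535 V=17.4980[EX]; j=1 S=61.4997 intr=6.2603 cont=5.6564 V=6.2603[EX]; j=2 S=75.2500 intr=0.0000 cont=0.0000 V=0.0000[hold]; j=3 S=92.0746 intr=0.0000 cont=0.0000 V=0.0000[hold]; j=4 S=112.6609 intr=0.0000 cont=0.0000 V=0.0000[hold]  S*(4)=61.4997
k=3: j=0 S=55.5976 intr=12.1624 cont=11.4178 V=12.1624[EX]; j=1 S=68.0283 intr=0.0000 cont=2.9115 V=2.9115[hold]; j=2 S=83.2383 intr=0.0000 cont=0.0000 V=0.0000[hold]; j=3 S=101.8490 intr=0.0000 cont=0.0000 V=0.0000[hold]  S*(3)=55.5976
k=2: j=0 S=61.4997 intr=6.2603 cont=7.1818 V=7.1818[hold]; j=1 S=75.2500 intr=0.0000 cont=1.3540 V=1.3540[hold]; j=2 S=92.0746 intr=0.0000 cont=0.0000 V=0.0000[hold]  S*(2)=-
k=1: j=0 S=68.0283 intr=0.0000 cont=4.0495 V=4.0495[hold]; j=1 S=83.2383 intr=0.0000 cont=0.6297 V=0.6297[hold]  S*(1)=-
k=0: j=0 S=75.2500 intr=0.0000 cont=2.2132 V=2.2132[hold]  S*(0)=-

price = 2.2132
boundary = - - - 55.5976 61.4997
tree:
2.2132
4.0495 0.6297
7.1818 1.3540 0.0000
12.1624 2.9115 0.0000 0.0000
17.4980 6.2603 0.0000 0.0000 0.0000
22.3216 12.1624 0.0000 0.0000 0.0000 0.0000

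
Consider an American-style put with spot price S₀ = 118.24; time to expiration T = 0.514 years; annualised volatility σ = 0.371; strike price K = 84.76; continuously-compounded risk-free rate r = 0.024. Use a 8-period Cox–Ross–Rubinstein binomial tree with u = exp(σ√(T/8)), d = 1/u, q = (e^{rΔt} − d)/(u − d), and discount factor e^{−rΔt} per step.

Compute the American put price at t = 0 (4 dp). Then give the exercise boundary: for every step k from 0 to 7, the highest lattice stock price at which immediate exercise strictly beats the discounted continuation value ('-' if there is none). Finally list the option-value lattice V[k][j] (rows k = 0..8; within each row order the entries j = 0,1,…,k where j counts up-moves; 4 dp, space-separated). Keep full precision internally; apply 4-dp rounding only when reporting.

Δt=0.06425  u=1.09860  d=0.91025  q=0.48470  discount=0.99846
step 8 (expiry): payoffs max(K−S,0) = 29.0366 17.5058 3.5890 0.0000 0.0000 0.0000 0.0000 0.0000 0.0000
step 7: (k=7,j=0): S=61.2179, (K−S)⁺=23.5421, hold=23.4115 ⇒ V=23.5421 exercise | (k=7,j=1): S=73.8857, (K−S)⁺=10.8743, hold=10.7437 ⇒ V=10.8743 exercise | (k=7,j=2): S=89.1747, (K−S)⁺=0.0000, hold=1.8465 ⇒ V=1.8465 continue | (k=7,j=3): S=107.6276, (K−S)⁺=0.0000, hold=0.0000 ⇒ V=0.0000 continue | (k=7,j=4): S=129.8988, (K−S)⁺=0.0000, hold=0.0000 ⇒ V=0.0000 continue | (k=7,j=5): S=156.7787, (K−S)⁺=0.0000, hold=0.0000 ⇒ V=0.0000 continue | (k=7,j=6): S=189.2207, (K−S)⁺=0.0000, hold=0.0000 ⇒ V=0.0000 continue | (k=7,j=7): S=228.3760, (K−S)⁺=0.0000, hold=0.0000 ⇒ V=0.0000 continue  boundary S*=73.8857
step 6: (k=6,j=0): S=67.2542, (K−S)⁺=17.5058, hold=17.3752 ⇒ V=17.5058 exercise | (k=6,j=1): S=81.1710, (K−S)⁺=3.5890, hold=6.4886 ⇒ V=6.4886 continue | (k=6,j=2): S=97.9677, (K−S)⁺=0.0000, hold=0.9501 ⇒ V=0.9501 continue | (k=6,j=3): S=118.2400, (K−S)⁺=0.0000, hold=0.0000 ⇒ V=0.0000 continue | (k=6,j=4): S=142.7073, (K−S)⁺=0.0000, hold=0.0000 ⇒ V=0.0000 continue | (k=6,j=5): S=172.2375, (K−S)⁺=0.0000, hold=0.0000 ⇒ V=0.0000 continue | (k=6,j=6): S=207.8785, (K−S)⁺=0.0000, hold=0.0000 ⇒ V=0.0000 continue  boundary S*=67.2542
step 5: (k=5,j=0): S=73.8857, (K−S)⁺=10.8743, hold=12.1470 ⇒ V=12.1470 continue | (k=5,j=1): S=89.1747, (K−S)⁺=0.0000, hold=3.7982 ⇒ V=3.7982 continue | (k=5,j=2): S=107.6276, (K−S)⁺=0.0000, hold=0.4888 ⇒ V=0.4888 continue | (k=5,j=3): S=129.8988, (K−S)⁺=0.0000, hold=0.0000 ⇒ V=0.0000 continue | (k=5,j=4): S=156.7787, (K−S)⁺=0.0000, hold=0.0000 ⇒ V=0.0000 continue | (k=5,j=5): S=189.2207, (K−S)⁺=0.0000, hold=0.0000 ⇒ V=0.0000 continue  boundary S*=-
step 4: (k=4,j=0): S=81.1710, (K−S)⁺=3.5890, hold=8.0878 ⇒ V=8.0878 continue | (k=4,j=1): S=97.9677, (K−S)⁺=0.0000, hold=2.1907 ⇒ V=2.1907 continue | (k=4,j=2): S=118.2400, (K−S)⁺=0.0000, hold=0.2515 ⇒ V=0.2515 continue | (k=4,j=3): S=142.7073, (K−S)⁺=0.0000, hold=0.0000 ⇒ V=0.0000 continue | (k=4,j=4): S=172.2375, (K−S)⁺=0.0000, hold=0.0000 ⇒ V=0.0000 continue  boundary S*=-
step 3: (k=3,j=0): S=89.1747, (K−S)⁺=0.0000, hold=5.2215 ⇒ V=5.2215 continue | (k=3,j=1): S=107.6276, (K−S)⁺=0.0000, hold=1.2489 ⇒ V=1.2489 continue | (k=3,j=2): S=129.8988, (K−S)⁺=0.0000, hold=0.1294 ⇒ V=0.1294 continue | (k=3,j=3): S=156.7787, (K−S)⁺=0.0000, hold=0.0000 ⇒ V=0.0000 continue  boundary S*=-
step 2: (k=2,j=0): S=97.9677, (K−S)⁺=0.0000, hold=3.2909 ⇒ V=3.2909 continue | (k=2,j=1): S=118.2400, (K−S)⁺=0.0000, hold=0.7052 ⇒ V=0.7052 continue | (k=2,j=2): S=142.7073, (K−S)⁺=0.0000, hold=0.0666 ⇒ V=0.0666 continue  boundary S*=-
step 1: (k=1,j=0): S=107.6276, (K−S)⁺=0.0000, hold=2.0344 ⇒ V=2.0344 continue | (k=1,j=1): S=129.8988, (K−S)⁺=0.0000, hold=0.3950 ⇒ V=0.3950 continue  boundary S*=-
step 0: (k=0,j=0): S=118.2400, (K−S)⁺=0.0000, hold=1.2379 ⇒ V=1.2379 continue  boundary S*=-

price = 1.2379
boundary = - - - - - - 67.2542 73.8857
tree:
1.2379
2.0344 0.3950
3.2909 0.7052 0.0666
5.2215 1.2489 0.1294 0.0000
8.0878 2.1907 0.2515 0.0000 0.0000
12.1470 3.7982 0.4888 0.0000 0.0000 0.0000
17.5058 6.4886 0.9501 0.0000 0.0000 0.0000 0.0000
23.5421 10.8743 1.8465 0.0000 0.0000 0.0000 0.0000 0.0000
29.0366 17.5058 3.5890 0.0000 0.0000 0.0000 0.0000 0.0000 0.0000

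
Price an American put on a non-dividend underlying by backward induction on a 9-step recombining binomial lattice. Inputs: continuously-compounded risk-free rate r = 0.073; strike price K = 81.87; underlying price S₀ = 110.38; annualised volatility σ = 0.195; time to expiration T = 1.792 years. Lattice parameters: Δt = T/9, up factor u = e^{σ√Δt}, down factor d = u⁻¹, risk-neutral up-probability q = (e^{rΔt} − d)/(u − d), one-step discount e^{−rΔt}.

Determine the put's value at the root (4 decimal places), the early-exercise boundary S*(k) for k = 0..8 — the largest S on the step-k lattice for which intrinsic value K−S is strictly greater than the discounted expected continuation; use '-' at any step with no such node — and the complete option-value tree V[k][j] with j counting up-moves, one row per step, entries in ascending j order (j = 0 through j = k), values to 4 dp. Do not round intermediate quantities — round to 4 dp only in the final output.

price = 0.5202
boundary = - - - - - 71.4406 65.4871 71.4406 65.4871
tree:
0.5202
0.9957 0.1636
1.8686 0.3421 0.0290
3.4237 0.7066 0.0672 0.0000
6.0891 1.4378 0.1558 0.0000 0.0000
10.4294 2.8690 0.3612 0.0000 0.0000 0.0000
16.3829 5.5748 0.8373 0.0000 0.0000 0.0000 0.0000
21.8402 10.4294 1.9409 0.0000 0.0000 0.0000 0.0000 0.0000
26.8428 16.3829 4.4992 0.0000 0.0000 0.0000 0.0000 0.0000 0.0000
31.4285 21.8402 10.4294 0.0000 0.0000 0.0000 0.0000 0.0000 0.0000 0.0000

params: Δt=0.19911 u=1.09091 d=0.91667 q=0.56229 e^(-rΔt)=0.98557
t_9 payoffs: 31.4285 21.8402 10.4294 0.0000 0.0000 0.0000 0.0000 0.0000 0.0000 0.0000
t_8: node(8,0) S=55.0272 payoff=26.8428 vs cont=25.6614 → 26.8428 [stop]  node(8,1) S=65.4871 payoff=16.3829 vs cont=15.2015 → 16.3829 [stop]  node(8,2) S=77.9353 payoff=3.9347 vs cont=4.4992 → 4.4992 [wait]  node(8,3) S=92.7496 payoff=0.0000 vs cont=0.0000 → 0.0000 [wait]  node(8,4) S=110.3800 payoff=0.0000 vs cont=0.0000 → 0.0000 [wait]  node(8,5) S=131.3617 payoff=0.0000 vs cont=0.0000 → 0.0000 [wait]  node(8,6) S=156.3316 payoff=0.0000 vs cont=0.0000 → 0.0000 [wait]  node(8,7) S=186.0480 payoff=0.0000 vs cont=0.0000 → 0.0000 [wait]  node(8,8) S=221.4131 payoff=0.0000 vs cont=0.0000 → 0.0000 [wait]  ⇒ S*(8)=65.4871
t_7: node(7,0) S=60.0298 payoff=21.8402 vs cont=20.6589 → 21.8402 [stop]  node(7,1) S=71.4406 payoff=10.4294 vs cont=9.5609 → 10.4294 [stop]  node(7,2) S=85.0204 payoff=0.0000 vs cont=1.9409 → 1.9409 [wait]  node(7,3) S=101.1815 payoff=0.0000 vs cont=0.0000 → 0.0000 [wait]  node(7,4) S=120.4147 payoff=0.0000 vs cont=0.0000 → 0.0000 [wait]  node(7,5) S=143.3038 payoff=0.0000 vs cont=0.0000 → 0.0000 [wait]  node(7,6) S=170.5438 payoff=0.0000 vs cont=0.0000 → 0.0000 [wait]  node(7,7) S=202.9617 payoff=0.0000 vs cont=0.0000 → 0.0000 [wait]  ⇒ S*(7)=71.4406
t_6: node(6,0) S=65.4871 payoff=16.3829 vs cont=15.2015 → 16.3829 [stop]  node(6,1) S=77.9353 payoff=3.9347 vs cont=5.5748 → 5.5748 [wait]  node(6,2) S=92.7496 payoff=0.0000 vs cont=0.8373 → 0.8373 [wait]  node(6,3) S=110.3800 payoff=0.0000 vs cont=0.0000 → 0.0000 [wait]  node(6,4) S=131.3617 payoff=0.0000 vs cont=0.0000 → 0.0000 [wait]  node(6,5) S=156.3316 payoff=0.0000 vs cont=0.0000 → 0.0000 [wait]  node(6,6) S=186.0480 payoff=0.0000 vs cont=0.0000 → 0.0000 [wait]  ⇒ S*(6)=65.4871
t_5: node(5,0) S=71.4406 payoff=10.4294 vs cont=10.1570 → 10.4294 [stop]  node(5,1) S=85.0204 payoff=0.0000 vs cont=2.8690 → 2.8690 [wait]  node(5,2) S=101.1815 payoff=0.0000 vs cont=0.3612 → 0.3612 [wait]  node(5,3) S=120.4147 payoff=0.0000 vs cont=0.0000 → 0.0000 [wait]  node(5,4) S=143.3038 payoff=0.0000 vs cont=0.0000 → 0.0000 [wait]  node(5,5) S=170.5438 payoff=0.0000 vs cont=0.0000 → 0.0000 [wait]  ⇒ S*(5)=71.4406
t_4: node(4,0) S=77.9353 payoff=3.9347 vs cont=6.0891 → 6.0891 [wait]  node(4,1) S=92.7496 payoff=0.0000 vs cont=1.4378 → 1.4378 [wait]  node(4,2) S=110.3800 payoff=0.0000 vs cont=0.1558 → 0.1558 [wait]  node(4,3) S=131.3617 payoff=0.0000 vs cont=0.0000 → 0.0000 [wait]  node(4,4) S=156.3316 payoff=0.0000 vs cont=0.0000 → 0.0000 [wait]  ⇒ S*(4)=-
t_3: node(3,0) S=85.0204 payoff=0.0000 vs cont=3.4237 → 3.4237 [wait]  node(3,1) S=101.1815 payoff=0.0000 vs cont=0.7066 → 0.7066 [wait]  node(3,2) S=120.4147 payoff=0.0000 vs cont=0.0672 → 0.0672 [wait]  node(3,3) S=143.3038 payoff=0.0000 vs cont=0.0000 → 0.0000 [wait]  ⇒ S*(3)=-
t_2: node(2,0) S=92.7496 payoff=0.0000 vs cont=1.8686 → 1.8686 [wait]  node(2,1) S=110.3800 payoff=0.0000 vs cont=0.3421 → 0.3421 [wait]  node(2,2) S=131.3617 payoff=0.0000 vs cont=0.0290 → 0.0290 [wait]  ⇒ S*(2)=-
t_1: node(1,0) S=101.1815 payoff=0.0000 vs cont=0.9957 → 0.9957 [wait]  node(1,1) S=120.4147 payoff=0.0000 vs cont=0.1636 → 0.1636 [wait]  ⇒ S*(1)=-
t_0: node(0,0) S=110.3800 payoff=0.0000 vs cont=0.5202 → 0.5202 [wait]  ⇒ S*(0)=-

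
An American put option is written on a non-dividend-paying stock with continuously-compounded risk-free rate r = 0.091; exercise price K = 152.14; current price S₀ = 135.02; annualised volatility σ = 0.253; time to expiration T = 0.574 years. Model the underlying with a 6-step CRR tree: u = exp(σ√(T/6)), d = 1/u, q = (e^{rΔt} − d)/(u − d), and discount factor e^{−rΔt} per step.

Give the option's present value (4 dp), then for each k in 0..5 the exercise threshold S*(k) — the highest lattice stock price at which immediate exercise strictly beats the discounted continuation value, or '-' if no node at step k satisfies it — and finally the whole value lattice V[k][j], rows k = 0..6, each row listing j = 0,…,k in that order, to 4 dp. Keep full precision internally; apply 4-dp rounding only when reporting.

price = 18.4027
boundary = - 124.8571 115.4592 124.8571 135.0200 124.8571
tree:
18.4027
27.2829 11.0233
36.6808 17.7491 5.3868
45.3714 27.2829 9.7939 1.6634
53.4078 36.6808 17.1200 3.6182 0.0000
60.8393 45.3714 27.2829 7.8705 0.0000 0.0000
67.7115 53.4078 36.6808 17.1200 0.0000 0.0000 0.0000

Δt=0.09567  u=1.08140  d=0.92473  q=0.53626  discount=0.99133
step 6 (expiry): payoffs max(K−S,0) = 67.7115 53.4078 36.6808 17.1200 0.0000 0.0000 0.0000
step 5: (k=5,j=0): S=91.3007, (K−S)⁺=60.8393, hold=59.5206 ⇒ V=60.8393 exercise | (k=5,j=1): S=106.7686, (K−S)⁺=45.3714, hold=44.0527 ⇒ V=45.3714 exercise | (k=5,j=2): S=124.8571, (K−S)⁺=27.2829, hold=25.9642 ⇒ V=27.2829 exercise | (k=5,j=3): S=146.0101, (K−S)⁺=6.1299, hold=7.8705 ⇒ V=7.8705 continue | (k=5,j=4): S=170.7468, (K−S)⁺=0.0000, hold=0.0000 ⇒ V=0.0000 continue | (k=5,j=5): S=199.6743, (K−S)⁺=0.0000, hold=0.0000 ⇒ V=0.0000 continue  boundary S*=124.8571
step 4: (k=4,j=0): S=98.7322, (K−S)⁺=53.4078, hold=52.0891 ⇒ V=53.4078 exercise | (k=4,j=1): S=115.4592, (K−S)⁺=36.6808, hold=35.3621 ⇒ V=36.6808 exercise | (k=4,j=2): S=135.0200, (K−S)⁺=17.1200, hold=16.7266 ⇒ V=17.1200 exercise | (k=4,j=3): S=157.8948, (K−S)⁺=0.0000, hold=3.6182 ⇒ V=3.6182 continue | (k=4,j=4): S=184.6450, (K−S)⁺=0.0000, hold=0.0000 ⇒ V=0.0000 continue  boundary S*=135.0200
step 3: (k=3,j=0): S=106.7686, (K−S)⁺=45.3714, hold=44.0527 ⇒ V=45.3714 exercise | (k=3,j=1): S=124.8571, (K−S)⁺=27.2829, hold=25.9642 ⇒ V=27.2829 exercise | (k=3,j=2): S=146.0101, (K−S)⁺=6.1299, hold=9.7939 ⇒ V=9.7939 continue | (k=3,j=3): S=170.7468, (K−S)⁺=0.0000, hold=1.6634 ⇒ V=1.6634 continue  boundary S*=124.8571
step 2: (k=2,j=0): S=115.4592, (K−S)⁺=36.6808, hold=35.3621 ⇒ V=36.6808 exercise | (k=2,j=1): S=135.0200, (K−S)⁺=17.1200, hold=17.7491 ⇒ V=17.7491 continue | (k=2,j=2): S=157.8948, (K−S)⁺=0.0000, hold=5.3868 ⇒ V=5.3868 continue  boundary S*=115.4592
step 1: (k=1,j=0): S=124.8571, (K−S)⁺=27.2829, hold=26.2986 ⇒ V=27.2829 exercise | (k=1,j=1): S=146.0101, (K−S)⁺=6.1299, hold=11.0233 ⇒ V=11.0233 continue  boundary S*=124.8571
step 0: (k=0,j=0): S=135.0200, (K−S)⁺=17.1200, hold=18.4027 ⇒ V=18.4027 continue  boundary S*=-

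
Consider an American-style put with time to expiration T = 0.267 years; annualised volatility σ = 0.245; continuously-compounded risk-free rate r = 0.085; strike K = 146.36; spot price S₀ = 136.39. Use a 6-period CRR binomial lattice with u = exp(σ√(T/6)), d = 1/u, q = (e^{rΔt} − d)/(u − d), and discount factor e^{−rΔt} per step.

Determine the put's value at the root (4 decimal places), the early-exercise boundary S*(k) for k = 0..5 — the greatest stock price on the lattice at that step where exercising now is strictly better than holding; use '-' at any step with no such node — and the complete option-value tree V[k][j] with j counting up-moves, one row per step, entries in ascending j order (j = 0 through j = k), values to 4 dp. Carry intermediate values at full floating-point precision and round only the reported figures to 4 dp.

params: Δt=0.04450 u=1.05304 d=0.94963 q=0.52373 e^(-rΔt)=0.99622
t_6 payoffs: 46.3349 35.4424 23.3639 9.9700 0.0000 0.0000 0.0000
t_5: node(5,0) S=105.3306 payoff=41.0294 vs cont=40.4768 → 41.0294 [stop]  node(5,1) S=116.8008 payoff=29.5592 vs cont=29.0066 → 29.5592 [stop]  node(5,2) S=129.5200 payoff=16.8400 vs cont=16.2874 → 16.8400 [stop]  node(5,3) S=143.6244 payoff=2.7356 vs cont=4.7305 → 4.7305 [wait]  node(5,4) S=159.2646 payoff=0.0000 vs cont=0.0000 → 0.0000 [wait]  node(5,5) S=176.6080 payoff=0.0000 vs cont=0.0000 → 0.0000 [wait]  ⇒ S*(5)=129.5200
t_4: node(4,0) S=110.9176 payoff=35.4424 vs cont=34.8899 → 35.4424 [stop]  node(4,1) S=122.9961 payoff=23.3639 vs cont=22.8113 → 23.3639 [stop]  node(4,2) S=136.3900 payoff=9.9700 vs cont=10.4583 → 10.4583 [wait]  node(4,3) S=151.2424 payoff=0.0000 vs cont=2.2445 → 2.2445 [wait]  node(4,4) S=167.7122 payoff=0.0000 vs cont=0.0000 → 0.0000 [wait]  ⇒ S*(4)=122.9961
t_3: node(3,0) S=116.8008 payoff=29.5592 vs cont=29.0066 → 29.5592 [stop]  node(3,1) S=129.5200 payoff=16.8400 vs cont=16.5421 → 16.8400 [stop]  node(3,2) S=143.6244 payoff=2.7356 vs cont=6.1332 → 6.1332 [wait]  node(3,3) S=159.2646 payoff=0.0000 vs cont=1.0650 → 1.0650 [wait]  ⇒ S*(3)=129.5200
t_2: node(2,0) S=122.9961 payoff=23.3639 vs cont=22.8113 → 23.3639 [stop]  node(2,1) S=136.3900 payoff=9.9700 vs cont=11.1901 → 11.1901 [wait]  node(2,2) S=151.2424 payoff=0.0000 vs cont=3.4657 → 3.4657 [wait]  ⇒ S*(2)=122.9961
t_1: node(1,0) S=129.5200 payoff=16.8400 vs cont=16.9240 → 16.9240 [wait]  node(1,1) S=143.6244 payoff=2.7356 vs cont=7.1177 → 7.1177 [wait]  ⇒ S*(1)=-
t_0: node(0,0) S=136.3900 payoff=9.9700 vs cont=11.7436 → 11.7436 [wait]  ⇒ S*(0)=-

price = 11.7436
boundary = - - 122.9961 129.5200 122.9961 129.5200
tree:
11.7436
16.9240 7.1177
23.3639 11.1901 3.4657
29.5592 16.8400 6.1332 1.0650
35.4424 23.3639 10.4583 2.2445 0.0000
41.0294 29.5592 16.8400 4.7305 0.0000 0.0000
46.3349 35.4424 23.3639 9.9700 0.0000 0.0000 0.0000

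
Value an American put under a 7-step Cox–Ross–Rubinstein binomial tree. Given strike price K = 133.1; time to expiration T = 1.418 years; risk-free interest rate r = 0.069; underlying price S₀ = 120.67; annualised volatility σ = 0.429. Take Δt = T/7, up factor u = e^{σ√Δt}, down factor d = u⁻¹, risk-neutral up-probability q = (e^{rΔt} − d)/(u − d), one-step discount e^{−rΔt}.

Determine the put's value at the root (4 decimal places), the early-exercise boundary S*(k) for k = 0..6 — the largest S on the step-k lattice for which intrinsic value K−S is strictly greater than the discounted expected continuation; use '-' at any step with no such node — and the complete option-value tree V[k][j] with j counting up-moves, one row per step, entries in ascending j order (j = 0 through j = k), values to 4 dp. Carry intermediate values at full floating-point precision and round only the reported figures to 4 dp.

price = 26.5934
boundary = - - 82.0141 67.6135 82.0141 67.6135 82.0141
tree:
26.5934
37.5092 15.9123
51.0859 24.3523 7.5197
65.4865 36.0227 12.8153 2.1829
77.3586 51.0859 21.2640 4.3243 0.0000
87.1461 65.4865 33.9560 8.5664 0.0000 0.0000
95.2150 77.3586 51.0859 16.9702 0.0000 0.0000 0.0000
101.8671 87.1461 65.4865 33.6181 0.0000 0.0000 0.0000 0.0000

Δt=0.20257, u=1.21298, d=0.82441, q=0.48810, disc=e^(-rΔt)=0.98612
k=7 terminal: V=max(K-S,0) → 101.8671 87.1461 65.4865 33.6181 0.0000 0.0000 0.0000 0.0000
k=6: j=0 S=37.8850 intr=95.2150 cont=93.3675 V=95.2150[EX]; j=1 S=55.7414 intr=77.3586 cont=75.5111 V=77.3586[EX]; j=2 S=82.0141 intr=51.0859 cont=49.2384 V=51.0859[EX]; j=3 S=120.6700 intr=12.4300 cont=16.9702 V=16.9702[hold]; j=4 S=177.5456 intr=0.0000 cont=0.0000 V=0.0000[hold]; j=5 S=261.2286 intr=0.0000 cont=0.0000 V=0.0000[hold]; j=6 S=384.3539 intr=0.0000 cont=0.0000 V=0.0000[hold]  S*(6)=82.0141
k=5: j=0 S=45.9539 intr=87.1461 cont=85.2986 V=87.1461[EX]; j=1 S=67.6135 intr=65.4865 cont=63.6391 V=65.4865[EX]; j=2 S=99.4819 intr=33.6181 cont=33.9560 V=33.9560[hold]; j=3 S=146.3709 intr=0.0000 cont=8.5664 V=8.5664[hold]; j=4 S=215.3601 intr=0.0000 cont=0.0000 V=0.0000[hold]; j=5 S=316.8663 intr=0.0000 cont=0.0000 V=0.0000[hold]  S*(5)=67.6135
k=4: j=0 S=55.7414 intr=77.3586 cont=75.5111 V=77.3586[EX]; j=1 S=82.0141 intr=51.0859 cont=49.4010 V=51.0859[EX]; j=2 S=120.6700 intr=12.4300 cont=21.2640 V=21.2640[hold]; j=3 S=177.5456 intr=0.0000 cont=4.3243 V=4.3243[hold]; j=4 S=261.2286 intr=0.0000 cont=0.0000 V=0.0000[hold]  S*(4)=82.0141
k=3: j=0 S=67.6135 intr=65.4865 cont=63.6391 V=65.4865[EX]; j=1 S=99.4819 intr=33.6181 cont=36.0227 V=36.0227[hold]; j=2 S=146.3709 intr=0.0000 cont=12.8153 V=12.8153[hold]; j=3 S=215.3601 intr=0.0000 cont=2.1829 V=2.1829[hold]  S*(3)=67.6135
k=2: j=0 S=82.0141 intr=51.0859 cont=50.3958 V=51.0859[EX]; j=1 S=120.6700 intr=12.4300 cont=24.3523 V=24.3523[hold]; j=2 S=177.5456 intr=0.0000 cont=7.5197 V=7.5197[hold]  S*(2)=82.0141
k=1: j=0 S=99.4819 intr=33.6181 cont=37.5092 V=37.5092[hold]; j=1 S=146.3709 intr=0.0000 cont=15.9123 V=15.9123[hold]  S*(1)=-
k=0: j=0 S=120.6700 intr=12.4300 cont=26.5934 V=26.5934[hold]  S*(0)=-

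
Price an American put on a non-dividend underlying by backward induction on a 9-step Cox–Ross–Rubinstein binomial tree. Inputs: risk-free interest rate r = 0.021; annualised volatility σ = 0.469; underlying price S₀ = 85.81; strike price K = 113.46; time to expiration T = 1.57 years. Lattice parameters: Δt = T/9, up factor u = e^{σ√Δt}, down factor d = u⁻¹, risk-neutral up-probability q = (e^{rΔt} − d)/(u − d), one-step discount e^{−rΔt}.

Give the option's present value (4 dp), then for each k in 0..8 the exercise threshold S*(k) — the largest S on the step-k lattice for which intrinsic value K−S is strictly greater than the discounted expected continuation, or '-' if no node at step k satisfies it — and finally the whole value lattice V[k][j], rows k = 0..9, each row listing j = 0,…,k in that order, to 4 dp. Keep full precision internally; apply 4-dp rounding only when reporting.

params: Δt=0.17444 u=1.21639 d=0.82211 q=0.46049 e^(-rΔt)=0.99634
t_9 payoffs: 98.7406 91.6811 81.2360 65.7815 42.9150 9.0818 0.0000 0.0000 0.0000 0.0000
t_8: node(8,0) S=17.9045 payoff=95.5555 vs cont=95.1406 → 95.5555 [stop]  node(8,1) S=26.4915 payoff=86.9685 vs cont=86.5536 → 86.9685 [stop]  node(8,2) S=39.1968 payoff=74.2632 vs cont=73.8483 → 74.2632 [stop]  node(8,3) S=57.9955 payoff=55.4645 vs cont=55.0496 → 55.4645 [stop]  node(8,4) S=85.8100 payoff=27.6500 vs cont=27.2351 → 27.6500 [stop]  node(8,5) S=126.9643 payoff=0.0000 vs cont=4.8818 → 4.8818 [wait]  node(8,6) S=187.8560 payoff=0.0000 vs cont=0.0000 → 0.0000 [wait]  node(8,7) S=277.9514 payoff=0.0000 vs cont=0.0000 → 0.0000 [wait]  node(8,8) S=411.2562 payoff=0.0000 vs cont=0.0000 → 0.0000 [wait]  ⇒ S*(8)=85.8100
t_7: node(7,0) S=21.7789 payoff=91.6811 vs cont=91.2663 → 91.6811 [stop]  node(7,1) S=32.2240 payoff=81.2360 vs cont=80.8212 → 81.2360 [stop]  node(7,2) S=47.6785 payoff=65.7815 vs cont=65.3666 → 65.7815 [stop]  node(7,3) S=70.5450 payoff=42.9150 vs cont=42.5001 → 42.9150 [stop]  node(7,4) S=104.3782 payoff=9.0818 vs cont=17.1026 → 17.1026 [wait]  node(7,5) S=154.4377 payoff=0.0000 vs cont=2.6241 → 2.6241 [wait]  node(7,6) S=228.5057 payoff=0.0000 vs cont=0.0000 → 0.0000 [wait]  node(7,7) S=338.0965 payoff=0.0000 vs cont=0.0000 → 0.0000 [wait]  ⇒ S*(7)=70.5450
t_6: node(6,0) S=26.4915 payoff=86.9685 vs cont=86.5536 → 86.9685 [stop]  node(6,1) S=39.1968 payoff=74.2632 vs cont=73.8483 → 74.2632 [stop]  node(6,2) S=57.9955 payoff=55.4645 vs cont=55.0496 → 55.4645 [stop]  node(6,3) S=85.8100 payoff=27.6500 vs cont=30.9151 → 30.9151 [wait]  node(6,4) S=126.9643 payoff=0.0000 vs cont=10.3972 → 10.3972 [wait]  node(6,5) S=187.8560 payoff=0.0000 vs cont=1.4106 → 1.4106 [wait]  node(6,6) S=277.9514 payoff=0.0000 vs cont=0.0000 → 0.0000 [wait]  ⇒ S*(6)=57.9955
t_5: node(5,0) S=32.2240 payoff=81.2360 vs cont=80.8212 → 81.2360 [stop]  node(5,1) S=47.6785 payoff=65.7815 vs cont=65.3666 → 65.7815 [stop]  node(5,2) S=70.5450 payoff=42.9150 vs cont=43.9982 → 43.9982 [wait]  node(5,3) S=104.3782 payoff=9.0818 vs cont=21.3883 → 21.3883 [wait]  node(5,4) S=154.4377 payoff=0.0000 vs cont=6.2360 → 6.2360 [wait]  node(5,5) S=228.5057 payoff=0.0000 vs cont=0.7582 → 0.7582 [wait]  ⇒ S*(5)=47.6785
t_4: node(4,0) S=39.1968 payoff=74.2632 vs cont=73.8483 → 74.2632 [stop]  node(4,1) S=57.9955 payoff=55.4645 vs cont=55.5466 → 55.5466 [wait]  node(4,2) S=85.8100 payoff=27.6500 vs cont=33.4637 → 33.4637 [wait]  node(4,3) S=126.9643 payoff=0.0000 vs cont=14.3581 → 14.3581 [wait]  node(4,4) S=187.8560 payoff=0.0000 vs cont=3.7000 → 3.7000 [wait]  ⇒ S*(4)=39.1968
t_3: node(3,0) S=47.6785 payoff=65.7815 vs cont=65.4043 → 65.7815 [stop]  node(3,1) S=70.5450 payoff=42.9150 vs cont=45.2116 → 45.2116 [wait]  node(3,2) S=104.3782 payoff=9.0818 vs cont=24.5755 → 24.5755 [wait]  node(3,3) S=154.4377 payoff=0.0000 vs cont=9.4155 → 9.4155 [wait]  ⇒ S*(3)=47.6785
t_2: node(2,0) S=57.9955 payoff=55.4645 vs cont=56.1033 → 56.1033 [wait]  node(2,1) S=85.8100 payoff=27.6500 vs cont=35.5783 → 35.5783 [wait]  node(2,2) S=126.9643 payoff=0.0000 vs cont=17.5301 → 17.5301 [wait]  ⇒ S*(2)=-
t_1: node(1,0) S=70.5450 payoff=42.9150 vs cont=46.4811 → 46.4811 [wait]  node(1,1) S=104.3782 payoff=9.0818 vs cont=27.1675 → 27.1675 [wait]  ⇒ S*(1)=-
t_0: node(0,0) S=85.8100 payoff=27.6500 vs cont=37.4499 → 37.4499 [wait]  ⇒ S*(0)=-

price = 37.4499
boundary = - - - 47.6785 39.1968 47.6785 57.9955 70.5450 85.8100
tree:
37.4499
46.4811 27.1675
56.1033 35.5783 17.5301
65.7815 45.2116 24.5755 9.4155
74.2632 55.5466 33.4637 14.3581 3.7000
81.2360 65.7815 43.9982 21.3883 6.2360 0.7582
86.9685 74.2632 55.4645 30.9151 10.3972 1.4106 0.0000
91.6811 81.2360 65.7815 42.9150 17.1026 2.6241 0.0000 0.0000
95.5555 86.9685 74.2632 55.4645 27.6500 4.8818 0.0000 0.0000 0.0000
98.7406 91.6811 81.2360 65.7815 42.9150 9.0818 0.0000 0.0000 0.0000 0.0000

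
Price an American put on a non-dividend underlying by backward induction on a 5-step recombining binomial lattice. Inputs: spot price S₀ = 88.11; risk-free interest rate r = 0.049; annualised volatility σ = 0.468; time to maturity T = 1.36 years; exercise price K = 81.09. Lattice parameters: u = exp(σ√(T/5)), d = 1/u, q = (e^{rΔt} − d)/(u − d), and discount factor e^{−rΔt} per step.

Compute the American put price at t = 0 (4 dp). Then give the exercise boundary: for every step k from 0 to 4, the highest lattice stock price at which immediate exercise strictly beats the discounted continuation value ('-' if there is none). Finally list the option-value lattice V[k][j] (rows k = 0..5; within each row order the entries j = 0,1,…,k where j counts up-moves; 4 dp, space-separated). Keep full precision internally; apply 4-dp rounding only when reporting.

Δt=0.27200  u=1.27645  d=0.78343  q=0.46650  discount=0.98676
step 5 (expiry): payoffs max(K−S,0) = 55.0875 38.7239 12.0624 0.0000 0.0000 0.0000
step 4: (k=4,j=0): S=33.1907, (K−S)⁺=47.8993, hold=46.8257 ⇒ V=47.8993 exercise | (k=4,j=1): S=54.0780, (K−S)⁺=27.0120, hold=25.9384 ⇒ V=27.0120 exercise | (k=4,j=2): S=88.1100, (K−S)⁺=0.0000, hold=6.3501 ⇒ V=6.3501 continue | (k=4,j=3): S=143.5587, (K−S)⁺=0.0000, hold=0.0000 ⇒ V=0.0000 continue | (k=4,j=4): S=233.9019, (K−S)⁺=0.0000, hold=0.0000 ⇒ V=0.0000 continue  boundary S*=54.0780
step 3: (k=3,j=0): S=42.3661, (K−S)⁺=38.7239, hold=37.6503 ⇒ V=38.7239 exercise | (k=3,j=1): S=69.0276, (K−S)⁺=12.0624, hold=17.1433 ⇒ V=17.1433 continue | (k=3,j=2): S=112.4676, (K−S)⁺=0.0000, hold=3.3430 ⇒ V=3.3430 continue | (k=3,j=3): S=183.2448, (K−S)⁺=0.0000, hold=0.0000 ⇒ V=0.0000 continue  boundary S*=42.3661
step 2: (k=2,j=0): S=54.0780, (K−S)⁺=27.0120, hold=28.2772 ⇒ V=28.2772 continue | (k=2,j=1): S=88.1100, (K−S)⁺=0.0000, hold=10.5638 ⇒ V=10.5638 continue | (k=2,j=2): S=143.5587, (K−S)⁺=0.0000, hold=1.7599 ⇒ V=1.7599 continue  boundary S*=-
step 1: (k=1,j=0): S=69.0276, (K−S)⁺=12.0624, hold=19.7490 ⇒ V=19.7490 continue | (k=1,j=1): S=112.4676, (K−S)⁺=0.0000, hold=6.3713 ⇒ V=6.3713 continue  boundary S*=-
step 0: (k=0,j=0): S=88.1100, (K−S)⁺=0.0000, hold=13.3295 ⇒ V=13.3295 continue  boundary S*=-

price = 13.3295
boundary = - - - 42.3661 54.0780
tree:
13.3295
19.7490 6.3713
28.2772 10.5638 1.7599
38.7239 17.1433 3.3430 0.0000
47.8993 27.0120 6.3501 0.0000 0.0000
55.0875 38.7239 12.0624 0.0000 0.0000 0.0000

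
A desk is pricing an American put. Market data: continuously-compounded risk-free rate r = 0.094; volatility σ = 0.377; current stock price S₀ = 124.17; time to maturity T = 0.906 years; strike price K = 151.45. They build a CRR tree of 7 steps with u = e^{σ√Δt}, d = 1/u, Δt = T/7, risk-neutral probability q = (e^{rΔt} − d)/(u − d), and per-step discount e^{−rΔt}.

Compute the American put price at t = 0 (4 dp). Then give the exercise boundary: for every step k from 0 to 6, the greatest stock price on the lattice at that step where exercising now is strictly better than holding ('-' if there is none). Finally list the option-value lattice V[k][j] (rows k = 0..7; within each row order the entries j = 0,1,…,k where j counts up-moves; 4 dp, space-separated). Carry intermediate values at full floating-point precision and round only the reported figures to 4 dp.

price = 30.9084
boundary = - 108.4210 94.6694 108.4210 94.6694 108.4210 124.1700
tree:
30.9084
43.0290 20.0559
56.7806 29.9266 11.0953
68.7879 43.0290 18.1116 4.6504
79.2723 56.7806 28.5722 8.5403 1.0412
88.4269 68.7879 43.0290 15.4292 2.1560 0.0000
96.4204 79.2723 56.7806 27.2800 4.4641 0.0000 0.0000
103.4001 88.4269 68.7879 43.0290 9.2433 0.0000 0.0000 0.0000

Δt=0.12943, u=1.14526, d=0.87317, q=0.51113, disc=e^(-rΔt)=0.98791
k=7 terminal: V=max(K-S,0) → 103.4001 88.4269 68.7879 43.0290 9.2433 0.0000 0.0000 0.0000
k=6: j=0 S=55.0296 intr=96.4204 cont=94.5890 V=96.4204[EX]; j=1 S=72.1777 intr=79.2723 cont=77.4409 V=79.2723[EX]; j=2 S=94.6694 intr=56.7806 cont=54.9491 V=56.7806[EX]; j=3 S=124.1700 intr=27.2800 cont=25.4486 V=27.2800[EX]; j=4 S=162.8634 intr=0.0000 cont=4.4641 V=4.4641[hold]; j=5 S=213.6144 intr=0.0000 cont=0.0000 V=0.0000[hold]; j=6 S=280.1802 intr=0.0000 cont=0.0000 V=0.0000[hold]  S*(6)=124.1700
k=5: j=0 S=63.0231 intr=88.4269 cont=86.5955 V=88.4269[EX]; j=1 S=82.6621 intr=68.7879 cont=66.9565 V=68.7879[EX]; j=2 S=108.4210 intr=43.0290 cont=41.1976 V=43.0290[EX]; j=3 S=142.2067 intr=9.2433 cont=15.4292 V=15.4292[hold]; j=4 S=186.5207 intr=0.0000 cont=2.1560 V=2.1560[hold]; j=5 S=244.6436 intr=0.0000 cont=0.0000 V=0.0000[hold]  S*(5)=108.4210
k=4: j=0 S=72.1777 intr=79.2723 cont=77.4409 V=79.2723[EX]; j=1 S=94.6694 intr=56.7806 cont=54.9491 V=56.7806[EX]; j=2 S=124.1700 intr=27.2800 cont=28.5722 V=28.5722[hold]; j=3 S=162.8634 intr=0.0000 cont=8.5403 V=8.5403[hold]; j=4 S=213.6144 intr=0.0000 cont=1.0412 V=1.0412[hold]  S*(4)=94.6694
k=3: j=0 S=82.6621 intr=68.7879 cont=66.9565 V=68.7879[EX]; j=1 S=108.4210 intr=43.0290 cont=41.8501 V=43.0290[EX]; j=2 S=142.2067 intr=9.2433 cont=18.1116 V=18.1116[hold]; j=3 S=186.5207 intr=0.0000 cont=4.6504 V=4.6504[hold]  S*(3)=108.4210
k=2: j=0 S=94.6694 intr=56.7806 cont=54.9491 V=56.7806[EX]; j=1 S=124.1700 intr=27.2800 cont=29.9266 V=29.9266[hold]; j=2 S=162.8634 intr=0.0000 cont=11.0953 V=11.0953[hold]  S*(2)=94.6694
k=1: j=0 S=108.4210 intr=43.0290 cont=42.5340 V=43.0290[EX]; j=1 S=142.2067 intr=9.2433 cont=20.0559 V=20.0559[hold]  S*(1)=108.4210
k=0: j=0 S=124.1700 intr=27.2800 cont=30.9084 V=30.9084[hold]  S*(0)=-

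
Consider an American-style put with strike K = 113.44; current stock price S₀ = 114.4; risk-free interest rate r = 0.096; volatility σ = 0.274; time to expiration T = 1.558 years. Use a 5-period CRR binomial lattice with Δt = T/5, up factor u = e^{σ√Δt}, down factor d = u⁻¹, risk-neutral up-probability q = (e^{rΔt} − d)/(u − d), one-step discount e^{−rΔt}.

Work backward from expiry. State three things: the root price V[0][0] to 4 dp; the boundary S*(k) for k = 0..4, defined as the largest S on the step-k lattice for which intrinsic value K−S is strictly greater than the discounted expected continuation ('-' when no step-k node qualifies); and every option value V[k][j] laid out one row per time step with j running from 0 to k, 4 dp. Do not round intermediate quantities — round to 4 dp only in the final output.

params: Δt=0.31160 u=1.16527 d=0.85817 q=0.56072 e^(-rΔt)=0.97053
t_5 payoffs: 60.1925 41.1380 15.2650 0.0000 0.0000 0.0000
t_4: node(4,0) S=62.0476 payoff=51.3924 vs cont=48.0493 → 51.3924 [stop]  node(4,1) S=84.2511 payoff=29.1889 vs cont=25.8458 → 29.1889 [stop]  node(4,2) S=114.4000 payoff=0.0000 vs cont=6.5081 → 6.5081 [wait]  node(4,3) S=155.3376 payoff=0.0000 vs cont=0.0000 → 0.0000 [wait]  node(4,4) S=210.9246 payoff=0.0000 vs cont=0.0000 → 0.0000 [wait]  ⇒ S*(4)=84.2511
t_3: node(3,0) S=72.3020 payoff=41.1380 vs cont=37.7949 → 41.1380 [stop]  node(3,1) S=98.1750 payoff=15.2650 vs cont=15.9860 → 15.9860 [wait]  node(3,2) S=133.3065 payoff=0.0000 vs cont=2.7746 → 2.7746 [wait]  node(3,3) S=181.0097 payoff=0.0000 vs cont=0.0000 → 0.0000 [wait]  ⇒ S*(3)=72.3020
t_2: node(2,0) S=84.2511 payoff=29.1889 vs cont=26.2381 → 29.1889 [stop]  node(2,1) S=114.4000 payoff=0.0000 vs cont=8.3253 → 8.3253 [wait]  node(2,2) S=155.3376 payoff=0.0000 vs cont=1.1829 → 1.1829 [wait]  ⇒ S*(2)=84.2511
t_1: node(1,0) S=98.1750 payoff=15.2650 vs cont=16.9749 → 16.9749 [wait]  node(1,1) S=133.3065 payoff=0.0000 vs cont=4.1931 → 4.1931 [wait]  ⇒ S*(1)=-
t_0: node(0,0) S=114.4000 payoff=0.0000 vs cont=9.5189 → 9.5189 [wait]  ⇒ S*(0)=-

price = 9.5189
boundary = - - 84.2511 72.3020 84.2511
tree:
9.5189
16.9749 4.1931
29.1889 8.3253 1.1829
41.1380 15.9860 2.7746 0.0000
51.3924 29.1889 6.5081 0.0000 0.0000
60.1925 41.1380 15.2650 0.0000 0.0000 0.0000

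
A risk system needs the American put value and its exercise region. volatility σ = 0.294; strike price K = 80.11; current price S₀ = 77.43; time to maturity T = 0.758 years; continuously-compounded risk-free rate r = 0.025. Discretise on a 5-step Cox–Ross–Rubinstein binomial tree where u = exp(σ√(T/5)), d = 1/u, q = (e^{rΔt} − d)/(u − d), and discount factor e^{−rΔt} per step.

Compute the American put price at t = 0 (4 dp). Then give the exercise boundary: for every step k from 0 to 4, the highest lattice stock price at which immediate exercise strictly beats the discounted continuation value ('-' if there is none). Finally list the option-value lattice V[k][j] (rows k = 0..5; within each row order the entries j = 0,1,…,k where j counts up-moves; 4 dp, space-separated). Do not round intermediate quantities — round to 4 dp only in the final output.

params: Δt=0.15160 u=1.12128 d=0.89184 q=0.48796 e^(-rΔt)=0.99622
t_5 payoffs: 36.4244 25.1855 11.0550 0.0000 0.0000 0.0000
t_4: node(4,0) S=48.9838 payoff=31.1262 vs cont=30.8232 → 31.1262 [stop]  node(4,1) S=61.5858 payoff=18.5242 vs cont=18.2211 → 18.5242 [stop]  node(4,2) S=77.4300 payoff=2.6800 vs cont=5.6392 → 5.6392 [wait]  node(4,3) S=97.3504 payoff=0.0000 vs cont=0.0000 → 0.0000 [wait]  node(4,4) S=122.3958 payoff=0.0000 vs cont=0.0000 → 0.0000 [wait]  ⇒ S*(4)=61.5858
t_3: node(3,0) S=54.9245 payoff=25.1855 vs cont=24.8824 → 25.1855 [stop]  node(3,1) S=69.0550 payoff=11.0550 vs cont=12.1905 → 12.1905 [wait]  node(3,2) S=86.8208 payoff=0.0000 vs cont=2.8765 → 2.8765 [wait]  node(3,3) S=109.1571 payoff=0.0000 vs cont=0.0000 → 0.0000 [wait]  ⇒ S*(3)=54.9245
t_2: node(2,0) S=61.5858 payoff=18.5242 vs cont=18.7731 → 18.7731 [wait]  node(2,1) S=77.4300 payoff=2.6800 vs cont=7.6167 → 7.6167 [wait]  node(2,2) S=97.3504 payoff=0.0000 vs cont=1.4673 → 1.4673 [wait]  ⇒ S*(2)=-
t_1: node(1,0) S=69.0550 payoff=11.0550 vs cont=13.2788 → 13.2788 [wait]  node(1,1) S=86.8208 payoff=0.0000 vs cont=4.5986 → 4.5986 [wait]  ⇒ S*(1)=-
t_0: node(0,0) S=77.4300 payoff=2.6800 vs cont=9.0089 → 9.0089 [wait]  ⇒ S*(0)=-

price = 9.0089
boundary = - - - 54.9245 61.5858
tree:
9.0089
13.2788 4.5986
18.7731 7.6167 1.4673
25.1855 12.1905 2.8765 0.0000
31.1262 18.5242 5.6392 0.0000 0.0000
36.4244 25.1855 11.0550 0.0000 0.0000 0.0000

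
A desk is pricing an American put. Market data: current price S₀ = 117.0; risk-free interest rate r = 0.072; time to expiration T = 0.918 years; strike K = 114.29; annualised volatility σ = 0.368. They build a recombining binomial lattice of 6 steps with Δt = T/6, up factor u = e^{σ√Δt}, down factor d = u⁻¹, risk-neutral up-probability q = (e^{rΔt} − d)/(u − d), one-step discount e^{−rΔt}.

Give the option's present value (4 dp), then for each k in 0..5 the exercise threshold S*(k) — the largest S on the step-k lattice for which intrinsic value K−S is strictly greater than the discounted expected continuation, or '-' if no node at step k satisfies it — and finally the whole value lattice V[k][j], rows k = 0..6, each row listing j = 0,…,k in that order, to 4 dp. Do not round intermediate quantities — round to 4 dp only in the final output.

price = 11.5941
boundary = - - - 75.9703 87.7319 75.9703
tree:
11.5941
18.0180 5.4877
26.9412 9.5780 1.5578
38.3197 16.2662 3.1654 0.0000
48.5046 26.5581 6.4321 0.0000 0.0000
57.3240 38.3197 13.0700 0.0000 0.0000 0.0000
64.9611 48.5046 26.5581 0.0000 0.0000 0.0000 0.0000

params: Δt=0.15300 u=1.15482 d=0.86594 q=0.50242 e^(-rΔt)=0.98904
t_6 payoffs: 64.9611 48.5046 26.5581 0.0000 0.0000 0.0000 0.0000
t_5: node(5,0) S=56.9660 payoff=57.3240 vs cont=56.0719 → 57.3240 [stop]  node(5,1) S=75.9703 payoff=38.3197 vs cont=37.0676 → 38.3197 [stop]  node(5,2) S=101.3145 payoff=12.9755 vs cont=13.0700 → 13.0700 [wait]  node(5,3) S=135.1139 payoff=0.0000 vs cont=0.0000 → 0.0000 [wait]  node(5,4) S=180.1889 payoff=0.0000 vs cont=0.0000 → 0.0000 [wait]  node(5,5) S=240.3014 payoff=0.0000 vs cont=0.0000 → 0.0000 [wait]  ⇒ S*(5)=75.9703
t_4: node(4,0) S=65.7854 payoff=48.5046 vs cont=47.2525 → 48.5046 [stop]  node(4,1) S=87.7319 payoff=26.5581 vs cont=25.3529 → 26.5581 [stop]  node(4,2) S=117.0000 payoff=0.0000 vs cont=6.4321 → 6.4321 [wait]  node(4,3) S=156.0321 payoff=0.0000 vs cont=0.0000 → 0.0000 [wait]  node(4,4) S=208.0857 payoff=0.0000 vs cont=0.0000 → 0.0000 [wait]  ⇒ S*(4)=87.7319
t_3: node(3,0) S=75.9703 payoff=38.3197 vs cont=37.0676 → 38.3197 [stop]  node(3,1) S=101.3145 payoff=12.9755 vs cont=16.2662 → 16.2662 [wait]  node(3,2) S=135.1139 payoff=0.0000 vs cont=3.1654 → 3.1654 [wait]  node(3,3) S=180.1889 payoff=0.0000 vs cont=0.0000 → 0.0000 [wait]  ⇒ S*(3)=75.9703
t_2: node(2,0) S=87.7319 payoff=26.5581 vs cont=26.9412 → 26.9412 [wait]  node(2,1) S=117.0000 payoff=0.0000 vs cont=9.5780 → 9.5780 [wait]  node(2,2) S=156.0321 payoff=0.0000 vs cont=1.5578 → 1.5578 [wait]  ⇒ S*(2)=-
t_1: node(1,0) S=101.3145 payoff=12.9755 vs cont=18.0180 → 18.0180 [wait]  node(1,1) S=135.1139 payoff=0.0000 vs cont=5.4877 → 5.4877 [wait]  ⇒ S*(1)=-
t_0: node(0,0) S=117.0000 payoff=0.0000 vs cont=11.5941 → 11.5941 [wait]  ⇒ S*(0)=-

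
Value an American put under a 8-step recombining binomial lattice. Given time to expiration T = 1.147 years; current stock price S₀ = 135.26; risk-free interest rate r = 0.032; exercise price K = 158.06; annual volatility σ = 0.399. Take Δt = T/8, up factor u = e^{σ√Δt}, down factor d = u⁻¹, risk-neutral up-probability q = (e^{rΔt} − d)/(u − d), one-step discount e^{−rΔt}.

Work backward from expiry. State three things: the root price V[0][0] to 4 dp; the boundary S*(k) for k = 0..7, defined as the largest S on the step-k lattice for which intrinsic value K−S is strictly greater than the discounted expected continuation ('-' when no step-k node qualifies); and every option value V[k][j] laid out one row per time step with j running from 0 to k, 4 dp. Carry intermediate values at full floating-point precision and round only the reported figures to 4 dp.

Δt=0.14338  u=1.16309  d=0.85978  q=0.47746  discount=0.99542
step 8 (expiry): payoffs max(K−S,0) = 117.6712 103.4229 84.1480 58.0733 22.8000 0.0000 0.0000 0.0000 0.0000
step 7: (k=7,j=0): S=46.9758, (K−S)⁺=111.0842, hold=110.3607 ⇒ V=111.0842 exercise | (k=7,j=1): S=63.5479, (K−S)⁺=94.5121, hold=93.7886 ⇒ V=94.5121 exercise | (k=7,j=2): S=85.9664, (K−S)⁺=72.0936, hold=71.3701 ⇒ V=72.0936 exercise | (k=7,j=3): S=116.2936, (K−S)⁺=41.7664, hold=41.0429 ⇒ V=41.7664 exercise | (k=7,j=4): S=157.3197, (K−S)⁺=0.7403, hold=11.8593 ⇒ V=11.8593 continue | (k=7,j=5): S=212.8189, (K−S)⁺=0.0000, hold=0.0000 ⇒ V=0.0000 continue | (k=7,j=6): S=287.8972, (K−S)⁺=0.0000, hold=0.0000 ⇒ V=0.0000 continue | (k=7,j=7): S=389.4616, (K−S)⁺=0.0000, hold=0.0000 ⇒ V=0.0000 continue  boundary S*=116.2936
step 6: (k=6,j=0): S=54.6371, (K−S)⁺=103.4229, hold=102.6994 ⇒ V=103.4229 exercise | (k=6,j=1): S=73.9120, (K−S)⁺=84.1480, hold=83.4245 ⇒ V=84.1480 exercise | (k=6,j=2): S=99.9867, (K−S)⁺=58.0733, hold=57.3498 ⇒ V=58.0733 exercise | (k=6,j=3): S=135.2600, (K−S)⁺=22.8000, hold=27.3611 ⇒ V=27.3611 continue | (k=6,j=4): S=182.9770, (K−S)⁺=0.0000, hold=6.1686 ⇒ V=6.1686 continue | (k=6,j=5): S=247.5277, (K−S)⁺=0.0000, hold=0.0000 ⇒ V=0.0000 continue | (k=6,j=6): S=334.8506, (K−S)⁺=0.0000, hold=0.0000 ⇒ V=0.0000 continue  boundary S*=99.9867
step 5: (k=5,j=0): S=63.5479, (K−S)⁺=94.5121, hold=93.7886 ⇒ V=94.5121 exercise | (k=5,j=1): S=85.9664, (K−S)⁺=72.0936, hold=71.3701 ⇒ V=72.0936 exercise | (k=5,j=2): S=116.2936, (K−S)⁺=41.7664, hold=43.2107 ⇒ V=43.2107 continue | (k=5,j=3): S=157.3197, (K−S)⁺=0.7403, hold=17.1635 ⇒ V=17.1635 continue | (k=5,j=4): S=212.8189, (K−S)⁺=0.0000, hold=3.2086 ⇒ V=3.2086 continue | (k=5,j=5): S=287.8972, (K−S)⁺=0.0000, hold=0.0000 ⇒ V=0.0000 continue  boundary S*=85.9664
step 4: (k=4,j=0): S=73.9120, (K−S)⁺=84.1480, hold=83.4245 ⇒ V=84.1480 exercise | (k=4,j=1): S=99.9867, (K−S)⁺=58.0733, hold=58.0362 ⇒ V=58.0733 exercise | (k=4,j=2): S=135.2600, (K−S)⁺=22.8000, hold=30.6333 ⇒ V=30.6333 continue | (k=4,j=3): S=182.9770, (K−S)⁺=0.0000, hold=10.4525 ⇒ V=10.4525 continue | (k=4,j=4): S=247.5277, (K−S)⁺=0.0000, hold=1.6689 ⇒ V=1.6689 continue  boundary S*=99.9867
step 3: (k=3,j=0): S=85.9664, (K−S)⁺=72.0936, hold=71.3701 ⇒ V=72.0936 exercise | (k=3,j=1): S=116.2936, (K−S)⁺=41.7664, hold=44.7659 ⇒ V=44.7659 continue | (k=3,j=2): S=157.3197, (K−S)⁺=0.7403, hold=20.9016 ⇒ V=20.9016 continue | (k=3,j=3): S=212.8189, (K−S)⁺=0.0000, hold=6.2300 ⇒ V=6.2300 continue  boundary S*=85.9664
step 2: (k=2,j=0): S=99.9867, (K−S)⁺=58.0733, hold=58.7754 ⇒ V=58.7754 continue | (k=2,j=1): S=135.2600, (K−S)⁺=22.8000, hold=33.2188 ⇒ V=33.2188 continue | (k=2,j=2): S=182.9770, (K−S)⁺=0.0000, hold=13.8328 ⇒ V=13.8328 continue  boundary S*=-
step 1: (k=1,j=0): S=116.2936, (K−S)⁺=41.7664, hold=46.3599 ⇒ V=46.3599 continue | (k=1,j=1): S=157.3197, (K−S)⁺=0.7403, hold=23.8530 ⇒ V=23.8530 continue  boundary S*=-
step 0: (k=0,j=0): S=135.2600, (K−S)⁺=22.8000, hold=35.4507 ⇒ V=35.4507 continue  boundary S*=-

price = 35.4507
boundary = - - - 85.9664 99.9867 85.9664 99.9867 116.2936
tree:
35.4507
46.3599 23.8530
58.7754 33.2188 13.8328
72.0936 44.7659 20.9016 6.2300
84.1480 58.0733 30.6333 10.4525 1.6689
94.5121 72.0936 43.2107 17.1635 3.2086 0.0000
103.4229 84.1480 58.0733 27.3611 6.1686 0.0000 0.0000
111.0842 94.5121 72.0936 41.7664 11.8593 0.0000 0.0000 0.0000
117.6712 103.4229 84.1480 58.0733 22.8000 0.0000 0.0000 0.0000 0.0000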